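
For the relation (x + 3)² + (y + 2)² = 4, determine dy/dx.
Differentiate the relation implicitly: treat y = y(x) and apply the chain rule, so every y-derivative picks up a y' = dy/dx factor.

With everything moved to the left-hand side, differentiate term by term:
  d/dx[(x + 3)^2] = 2x + 6
  d/dx[(y + 2)^2] = 2·y'(y + 2)
  d/dx[-4] = 0

Separating the contributions that come from x directly and those that come through y:
  without y':      2x + 6
  multiplying y':  2y + 4

so (2x + 6) + (2y + 4)·y' = 0, and therefore
  dy/dx = -(2x + 6)/(2y + 4) = (-x - 3)/(y + 2)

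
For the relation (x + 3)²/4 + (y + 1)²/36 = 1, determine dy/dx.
Differentiate the relation implicitly: treat y = y(x) and apply the chain rule, so every y-derivative picks up a y' = dy/dx factor.

With everything moved to the left-hand side, differentiate term by term:
  d/dx[(x + 3)^2/4] = x/2 + 3/2
  d/dx[(y + 1)^2/36] = y'(y + 1)/18
  d/dx[-1] = 0

Separating the contributions that come from x directly and those that come through y:
  without y':      x/2 + 3/2
  multiplying y':  y/18 + 1/18

so (x/2 + 3/2) + (y/18 + 1/18)·y' = 0, and therefore
  dy/dx = -(x/2 + 3/2)/(y/18 + 1/18)
        = -((x + 3)/2)/((y + 1)/18) = 9(-x - 3)/(y + 1)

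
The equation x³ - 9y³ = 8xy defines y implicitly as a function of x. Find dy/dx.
Differentiate both sides with respect to x, treating y as y(x). By the chain rule, any term containing y contributes a factor of y' = dy/dx when we differentiate it.

Move every term to one side and write the relation as F(x, y) = 0. Term by term,
  d/dx[x^3] = 3x^2
  d/dx[-8xy] = -8x·y' - 8y
  d/dx[-9y^3] = -27y^2·y'

The pieces without y' make up ∂F/∂x and the coefficient of y' is ∂F/∂y:
  ∂F/∂x = 3x^2 - 8y,
  ∂F/∂y = -8x - 27y^2.

Since d/dx[F] = ∂F/∂x + (∂F/∂y)·y' = 0, solve for y':
  (∂F/∂y)·y' = -∂F/∂x
  dy/dx = -(∂F/∂x)/(∂F/∂y) = -(3x^2 - 8y)/(-8x - 27y^2) = (3x^2 - 8y)/(8x + 27y^2)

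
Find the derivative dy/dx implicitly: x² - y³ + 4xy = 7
Take d/dx of both sides. Since y is implicitly a function of x, the chain rule attaches a y' = dy/dx factor whenever we differentiate through y.

Set F(x, y) = (left side) − (right side), so the curve is F = 0. Differentiating each term of F:
  d/dx[x^2] = 2x
  d/dx[4xy] = 4x·y' + 4y
  d/dx[-y^3] = -3y^2·y'
  d/dx[-7] = 0

Collecting, the y'-free part is the partial derivative in x and the y' coefficient is the partial derivative in y:
  ∂F/∂x = 2x + 4y
  ∂F/∂y = 4x - 3y^2

so d/dx[F(x, y(x))] = ∂F/∂x + (∂F/∂y)·y' = 0. Rearranging,
  dy/dx = -(∂F/∂x)/(∂F/∂y) = -(2x + 4y)/(4x - 3y^2) = 2(-x - 2y)/(4x - 3y^2)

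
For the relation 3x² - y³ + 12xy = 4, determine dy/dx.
Take d/dx of both sides. Since y is implicitly a function of x, the chain rule attaches a y' = dy/dx factor whenever we differentiate through y.

Set F(x, y) = (left side) − (right side), so the curve is F = 0. Differentiating each term of F:
  d/dx[3x^2] = 6x
  d/dx[12xy] = 12x·y' + 12y
  d/dx[-y^3] = -3y^2·y'
  d/dx[-4] = 0

Collecting, the y'-free part is the partial derivative in x and the y' coefficient is the partial derivative in y:
  ∂F/∂x = 6x + 12y
  ∂F/∂y = 12x - 3y^2

so d/dx[F(x, y(x))] = ∂F/∂x + (∂F/∂y)·y' = 0. Rearranging,
  dy/dx = -(∂F/∂x)/(∂F/∂y) = -(6x + 12y)/(12x - 3y^2) = 2(-x - 2y)/(4x - y^2)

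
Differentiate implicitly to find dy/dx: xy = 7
Differentiate both sides with respect to x, treating y as y(x). By the chain rule, any term containing y contributes a factor of y' = dy/dx when we differentiate it.

Move every term to one side and write the relation as F(x, y) = 0. Term by term,
  d/dx[xy] = x·y' + y
  d/dx[-7] = 0

The pieces without y' make up ∂F/∂x and the coefficient of y' is ∂F/∂y:
  ∂F/∂x = y,
  ∂F/∂y = x.

Since d/dx[F] = ∂F/∂x + (∂F/∂y)·y' = 0, solve for y':
  (∂F/∂y)·y' = -∂F/∂x
  dy/dx = -(∂F/∂x)/(∂F/∂y) = -(y)/(x) = -y/x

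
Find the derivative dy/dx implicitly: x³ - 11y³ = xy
Take d/dx of both sides. Since y is implicitly a function of x, the chain rule attaches a y' = dy/dx factor whenever we differentiate through y.

Set F(x, y) = (left side) − (right side), so the curve is F = 0. Differentiating each term of F:
  d/dx[x^3] = 3x^2
  d/dx[-xy] = -x·y' - y
  d/dx[-11y^3] = -33y^2·y'

Collecting, the y'-free part is the partial derivative in x and the y' coefficient is the partial derivative in y:
  ∂F/∂x = 3x^2 - y
  ∂F/∂y = -x - 33y^2

so d/dx[F(x, y(x))] = ∂F/∂x + (∂F/∂y)·y' = 0. Rearranging,
  dy/dx = -(∂F/∂x)/(∂F/∂y) = -(3x^2 - y)/(-x - 33y^2) = (3x^2 - y)/(x + 33y^2)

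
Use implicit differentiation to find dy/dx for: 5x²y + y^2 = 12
Apply d/dx to both sides, remembering that y depends on x. Each occurrence of y therefore brings in a y' = dy/dx via the chain rule.

With F(x, y) equal to the left-hand side minus the right, differentiate F term by term:
  d/dx[5x^2y] = 5x^2·y' + 10xy
  d/dx[y^2] = 2y·y'
  d/dx[-12] = 0
Adding these up, d/dx[F] = 0 becomes
  (10xy) + (5x^2 + 2y)·y' = 0,
so isolating y',
  dy/dx = -(10xy)/(5x^2 + 2y) = -10xy/(5x^2 + 2y)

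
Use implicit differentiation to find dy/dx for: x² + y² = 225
Differentiate both sides with respect to x, treating y as y(x). By the chain rule, any term containing y contributes a factor of y' = dy/dx when we differentiate it.

Move every term to one side and write the relation as F(x, y) = 0. Term by term,
  d/dx[x^2] = 2x
  d/dx[y^2] = 2y·y'
  d/dx[-225] = 0

The pieces without y' make up ∂F/∂x and the coefficient of y' is ∂F/∂y:
  ∂F/∂x = 2x,
  ∂F/∂y = 2y.

Since d/dx[F] = ∂F/∂x + (∂F/∂y)·y' = 0, solve for y':
  (∂F/∂y)·y' = -∂F/∂x
  dy/dx = -(∂F/∂x)/(∂F/∂y) = -(2x)/(2y) = -x/y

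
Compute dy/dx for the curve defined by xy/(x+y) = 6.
Differentiate the relation implicitly: treat y = y(x) and apply the chain rule, so every y-derivative picks up a y' = dy/dx factor.

With everything moved to the left-hand side, differentiate term by term:
  d/dx[xy/(x + y)] = xy(-y' - 1)/(x + y)^2 + x·y'/(x + y) + y/(x + y)
  d/dx[-6] = 0

Separating the contributions that come from x directly and those that come through y:
  without y':      -xy/(x + y)^2 + y/(x + y)
  multiplying y':  -xy/(x + y)^2 + x/(x + y)

so (-xy/(x + y)^2 + y/(x + y)) + (-xy/(x + y)^2 + x/(x + y))·y' = 0, and therefore
  dy/dx = -(-xy/(x + y)^2 + y/(x + y))/(-xy/(x + y)^2 + x/(x + y))
        = -(y^2/(x + y)^2)/(x^2/(x + y)^2) = -y^2/x^2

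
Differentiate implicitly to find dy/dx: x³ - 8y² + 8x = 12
Take d/dx of both sides. Since y is implicitly a function of x, the chain rule attaches a y' = dy/dx factor whenever we differentiate through y.

Set F(x, y) = (left side) − (right side), so the curve is F = 0. Differentiating each term of F:
  d/dx[x^3] = 3x^2
  d/dx[8x] = 8
  d/dx[-8y^2] = -16y·y'
  d/dx[-12] = 0

Collecting, the y'-free part is the partial derivative in x and the y' coefficient is the partial derivative in y:
  ∂F/∂x = 3x^2 + 8
  ∂F/∂y = -16y

so d/dx[F(x, y(x))] = ∂F/∂x + (∂F/∂y)·y' = 0. Rearranging,
  dy/dx = -(∂F/∂x)/(∂F/∂y) = -(3x^2 + 8)/(-16y) = (3x^2 + 8)/(16y)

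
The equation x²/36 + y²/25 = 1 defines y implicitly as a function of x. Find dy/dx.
Differentiate the relation implicitly: treat y = y(x) and apply the chain rule, so every y-derivative picks up a y' = dy/dx factor.

With everything moved to the left-hand side, differentiate term by term:
  d/dx[x^2/36] = x/18
  d/dx[y^2/25] = 2y·y'/25
  d/dx[-1] = 0

Separating the contributions that come from x directly and those that come through y:
  without y':      x/18
  multiplying y':  2y/25

so (x/18) + (2y/25)·y' = 0, and therefore
  dy/dx = -(x/18)/(2y/25) = -25x/(36y)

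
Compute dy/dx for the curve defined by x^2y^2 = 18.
Apply d/dx to both sides, remembering that y depends on x. Each occurrence of y therefore brings in a y' = dy/dx via the chain rule.

With F(x, y) equal to the left-hand side minus the right, differentiate F term by term:
  d/dx[x^2y^2] = 2x^2y·y' + 2xy^2
  d/dx[-18] = 0
Adding these up, d/dx[F] = 0 becomes
  (2xy^2) + (2x^2y)·y' = 0,
so isolating y',
  dy/dx = -(2xy^2)/(2x^2y) = -y/x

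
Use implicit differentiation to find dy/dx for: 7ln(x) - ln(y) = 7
Differentiate both sides with respect to x, treating y as y(x). By the chain rule, any term containing y contributes a factor of y' = dy/dx when we differentiate it.

Move every term to one side and write the relation as F(x, y) = 0. Term by term,
  d/dx[7ln(x)] = 7/x
  d/dx[-ln(y)] = -y'/y
  d/dx[-7] = 0

The pieces without y' make up ∂F/∂x and the coefficient of y' is ∂F/∂y:
  ∂F/∂x = 7/x,
  ∂F/∂y = -1/y.

Since d/dx[F] = ∂F/∂x + (∂F/∂y)·y' = 0, solve for y':
  (∂F/∂y)·y' = -∂F/∂x
  dy/dx = -(∂F/∂x)/(∂F/∂y) = -(7/x)/(-1/y) = 7y/x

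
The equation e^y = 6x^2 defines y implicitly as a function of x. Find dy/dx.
Differentiate the relation implicitly: treat y = y(x) and apply the chain rule, so every y-derivative picks up a y' = dy/dx factor.

With everything moved to the left-hand side, differentiate term by term:
  d/dx[-6x^2] = -12x
  d/dx[e^(y)] = y'·e^(y)

Separating the contributions that come from x directly and those that come through y:
  without y':      -12x
  multiplying y':  e^(y)

so (-12x) + (e^(y))·y' = 0, and therefore
  dy/dx = -(-12x)/(e^(y)) = 12x·e^(-y)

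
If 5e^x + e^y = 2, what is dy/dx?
Take d/dx of both sides. Since y is implicitly a function of x, the chain rule attaches a y' = dy/dx factor whenever we differentiate through y.

Set F(x, y) = (left side) − (right side), so the curve is F = 0. Differentiating each term of F:
  d/dx[5e^(x)] = 5e^(x)
  d/dx[e^(y)] = y'·e^(y)
  d/dx[-2] = 0

Collecting, the y'-free part is the partial derivative in x and the y' coefficient is the partial derivative in y:
  ∂F/∂x = 5e^(x)
  ∂F/∂y = e^(y)

so d/dx[F(x, y(x))] = ∂F/∂x + (∂F/∂y)·y' = 0. Rearranging,
  dy/dx = -(∂F/∂x)/(∂F/∂y) = -(5e^(x))/(e^(y)) = -5e^(x - y)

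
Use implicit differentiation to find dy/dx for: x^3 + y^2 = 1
Take d/dx of both sides. Since y is implicitly a function of x, the chain rule attaches a y' = dy/dx factor whenever we differentiate through y.

Set F(x, y) = (left side) − (right side), so the curve is F = 0. Differentiating each term of F:
  d/dx[x^3] = 3x^2
  d/dx[y^2] = 2y·y'
  d/dx[-1] = 0

Collecting, the y'-free part is the partial derivative in x and the y' coefficient is the partial derivative in y:
  ∂F/∂x = 3x^2
  ∂F/∂y = 2y

so d/dx[F(x, y(x))] = ∂F/∂x + (∂F/∂y)·y' = 0. Rearranging,
  dy/dx = -(∂F/∂x)/(∂F/∂y) = -(3x^2)/(2y) = -3x^2/(2y)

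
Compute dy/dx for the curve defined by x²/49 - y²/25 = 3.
Differentiate the relation implicitly: treat y = y(x) and apply the chain rule, so every y-derivative picks up a y' = dy/dx factor.

With everything moved to the left-hand side, differentiate term by term:
  d/dx[x^2/49] = 2x/49
  d/dx[-y^2/25] = -2y·y'/25
  d/dx[-3] = 0

Separating the contributions that come from x directly and those that come through y:
  without y':      2x/49
  multiplying y':  -2y/25

so (2x/49) + (-2y/25)·y' = 0, and therefore
  dy/dx = -(2x/49)/(-2y/25) = 25x/(49y)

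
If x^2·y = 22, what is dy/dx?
Take d/dx of both sides. Since y is implicitly a function of x, the chain rule attaches a y' = dy/dx factor whenever we differentiate through y.

Set F(x, y) = (left side) − (right side), so the curve is F = 0. Differentiating each term of F:
  d/dx[x^2y] = x^2·y' + 2xy
  d/dx[-22] = 0

Collecting, the y'-free part is the partial derivative in x and the y' coefficient is the partial derivative in y:
  ∂F/∂x = 2xy
  ∂F/∂y = x^2

so d/dx[F(x, y(x))] = ∂F/∂x + (∂F/∂y)·y' = 0. Rearranging,
  dy/dx = -(∂F/∂x)/(∂F/∂y) = -(2xy)/(x^2) = -2y/x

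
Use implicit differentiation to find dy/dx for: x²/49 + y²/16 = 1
Take d/dx of both sides. Since y is implicitly a function of x, the chain rule attaches a y' = dy/dx factor whenever we differentiate through y.

Set F(x, y) = (left side) − (right side), so the curve is F = 0. Differentiating each term of F:
  d/dx[x^2/49] = 2x/49
  d/dx[y^2/16] = y·y'/8
  d/dx[-1] = 0

Collecting, the y'-free part is the partial derivative in x and the y' coefficient is the partial derivative in y:
  ∂F/∂x = 2x/49
  ∂F/∂y = y/8

so d/dx[F(x, y(x))] = ∂F/∂x + (∂F/∂y)·y' = 0. Rearranging,
  dy/dx = -(∂F/∂x)/(∂F/∂y) = -(2x/49)/(y/8) = -16x/(49y)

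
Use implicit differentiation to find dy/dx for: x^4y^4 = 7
Apply d/dx to both sides, remembering that y depends on x. Each occurrence of y therefore brings in a y' = dy/dx via the chain rule.

With F(x, y) equal to the left-hand side minus the right, differentiate F term by term:
  d/dx[x^4y^4] = 4x^4y^3·y' + 4x^3y^4
  d/dx[-7] = 0
Adding these up, d/dx[F] = 0 becomes
  (4x^3y^4) + (4x^4y^3)·y' = 0,
so isolating y',
  dy/dx = -(4x^3y^4)/(4x^4y^3) = -y/x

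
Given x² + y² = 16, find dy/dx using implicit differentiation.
Differentiate the relation implicitly: treat y = y(x) and apply the chain rule, so every y-derivative picks up a y' = dy/dx factor.

With everything moved to the left-hand side, differentiate term by term:
  d/dx[x^2] = 2x
  d/dx[y^2] = 2y·y'
  d/dx[-16] = 0

Separating the contributions that come from x directly and those that come through y:
  without y':      2x
  multiplying y':  2y

so (2x) + (2y)·y' = 0, and therefore
  dy/dx = -(2x)/(2y) = -x/y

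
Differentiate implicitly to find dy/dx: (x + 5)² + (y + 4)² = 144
Take d/dx of both sides. Since y is implicitly a function of x, the chain rule attaches a y' = dy/dx factor whenever we differentiate through y.

Set F(x, y) = (left side) − (right side), so the curve is F = 0. Differentiating each term of F:
  d/dx[(x + 5)^2] = 2x + 10
  d/dx[(y + 4)^2] = 2·y'(y + 4)
  d/dx[-144] = 0

Collecting, the y'-free part is the partial derivative in x and the y' coefficient is the partial derivative in y:
  ∂F/∂x = 2x + 10
  ∂F/∂y = 2y + 8

so d/dx[F(x, y(x))] = ∂F/∂x + (∂F/∂y)·y' = 0. Rearranging,
  dy/dx = -(∂F/∂x)/(∂F/∂y) = -(2x + 10)/(2y + 8) = (-x - 5)/(y + 4)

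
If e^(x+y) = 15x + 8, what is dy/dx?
Apply d/dx to both sides, remembering that y depends on x. Each occurrence of y therefore brings in a y' = dy/dx via the chain rule.

With F(x, y) equal to the left-hand side minus the right, differentiate F term by term:
  d/dx[-15x] = -15
  d/dx[e^(x + y)] = (y' + 1)·e^(x + y)
  d/dx[-8] = 0
Adding these up, d/dx[F] = 0 becomes
  (e^(x + y) - 15) + (e^(x + y))·y' = 0,
so isolating y',
  dy/dx = -(e^(x + y) - 15)/(e^(x + y)) = 15e^(-x - y) - 1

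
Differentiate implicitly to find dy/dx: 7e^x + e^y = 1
Take d/dx of both sides. Since y is implicitly a function of x, the chain rule attaches a y' = dy/dx factor whenever we differentiate through y.

Set F(x, y) = (left side) − (right side), so the curve is F = 0. Differentiating each term of F:
  d/dx[7e^(x)] = 7e^(x)
  d/dx[e^(y)] = y'·e^(y)
  d/dx[-1] = 0

Collecting, the y'-free part is the partial derivative in x and the y' coefficient is the partial derivative in y:
  ∂F/∂x = 7e^(x)
  ∂F/∂y = e^(y)

so d/dx[F(x, y(x))] = ∂F/∂x + (∂F/∂y)·y' = 0. Rearranging,
  dy/dx = -(∂F/∂x)/(∂F/∂y) = -(7e^(x))/(e^(y)) = -7e^(x - y)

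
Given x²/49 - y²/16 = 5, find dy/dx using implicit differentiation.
Apply d/dx to both sides, remembering that y depends on x. Each occurrence of y therefore brings in a y' = dy/dx via the chain rule.

With F(x, y) equal to the left-hand side minus the right, differentiate F term by term:
  d/dx[x^2/49] = 2x/49
  d/dx[-y^2/16] = -y·y'/8
  d/dx[-5] = 0
Adding these up, d/dx[F] = 0 becomes
  (2x/49) + (-y/8)·y' = 0,
so isolating y',
  dy/dx = -(2x/49)/(-y/8) = 16x/(49y)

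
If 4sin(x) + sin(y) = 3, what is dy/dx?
Apply d/dx to both sides, remembering that y depends on x. Each occurrence of y therefore brings in a y' = dy/dx via the chain rule.

With F(x, y) equal to the left-hand side minus the right, differentiate F term by term:
  d/dx[4sin(x)] = 4cos(x)
  d/dx[sin(y)] = y'·cos(y)
  d/dx[-3] = 0
Adding these up, d/dx[F] = 0 becomes
  (4cos(x)) + (cos(y))·y' = 0,
so isolating y',
  dy/dx = -(4cos(x))/(cos(y)) = -4cos(x)/cos(y)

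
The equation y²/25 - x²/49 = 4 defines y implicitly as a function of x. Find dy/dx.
Apply d/dx to both sides, remembering that y depends on x. Each occurrence of y therefore brings in a y' = dy/dx via the chain rule.

With F(x, y) equal to the left-hand side minus the right, differentiate F term by term:
  d/dx[-x^2/49] = -2x/49
  d/dx[y^2/25] = 2y·y'/25
  d/dx[-4] = 0
Adding these up, d/dx[F] = 0 becomes
  (-2x/49) + (2y/25)·y' = 0,
so isolating y',
  dy/dx = -(-2x/49)/(2y/25) = 25x/(49y)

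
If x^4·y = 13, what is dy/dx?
Differentiate the relation implicitly: treat y = y(x) and apply the chain rule, so every y-derivative picks up a y' = dy/dx factor.

With everything moved to the left-hand side, differentiate term by term:
  d/dx[x^4y] = x^4·y' + 4x^3y
  d/dx[-13] = 0

Separating the contributions that come from x directly and those that come through y:
  without y':      4x^3y
  multiplying y':  x^4

so (4x^3y) + (x^4)·y' = 0, and therefore
  dy/dx = -(4x^3y)/(x^4) = -4y/x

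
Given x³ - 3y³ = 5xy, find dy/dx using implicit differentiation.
Apply d/dx to both sides, remembering that y depends on x. Each occurrence of y therefore brings in a y' = dy/dx via the chain rule.

With F(x, y) equal to the left-hand side minus the right, differentiate F term by term:
  d/dx[x^3] = 3x^2
  d/dx[-5xy] = -5x·y' - 5y
  d/dx[-3y^3] = -9y^2·y'
Adding these up, d/dx[F] = 0 becomes
  (3x^2 - 5y) + (-5x - 9y^2)·y' = 0,
so isolating y',
  dy/dx = -(3x^2 - 5y)/(-5x - 9y^2) = (3x^2 - 5y)/(5x + 9y^2)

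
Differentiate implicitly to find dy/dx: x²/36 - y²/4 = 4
Differentiate both sides with respect to x, treating y as y(x). By the chain rule, any term containing y contributes a factor of y' = dy/dx when we differentiate it.

Move every term to one side and write the relation as F(x, y) = 0. Term by term,
  d/dx[x^2/36] = x/18
  d/dx[-y^2/4] = -y·y'/2
  d/dx[-4] = 0

The pieces without y' make up ∂F/∂x and the coefficient of y' is ∂F/∂y:
  ∂F/∂x = x/18,
  ∂F/∂y = -y/2.

Since d/dx[F] = ∂F/∂x + (∂F/∂y)·y' = 0, solve for y':
  (∂F/∂y)·y' = -∂F/∂x
  dy/dx = -(∂F/∂x)/(∂F/∂y) = -(x/18)/(-y/2) = x/(9y)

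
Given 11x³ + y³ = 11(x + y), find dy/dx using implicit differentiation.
Apply d/dx to both sides, remembering that y depends on x. Each occurrence of y therefore brings in a y' = dy/dx via the chain rule.

With F(x, y) equal to the left-hand side minus the right, differentiate F term by term:
  d/dx[11x^3] = 33x^2
  d/dx[-11x] = -11
  d/dx[y^3] = 3y^2·y'
  d/dx[-11y] = -11·y'
Adding these up, d/dx[F] = 0 becomes
  (33x^2 - 11) + (3y^2 - 11)·y' = 0,
so isolating y',
  dy/dx = -(33x^2 - 11)/(3y^2 - 11) = 11(1 - 3x^2)/(3y^2 - 11)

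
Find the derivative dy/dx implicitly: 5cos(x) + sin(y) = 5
Differentiate the relation implicitly: treat y = y(x) and apply the chain rule, so every y-derivative picks up a y' = dy/dx factor.

With everything moved to the left-hand side, differentiate term by term:
  d/dx[sin(y)] = y'·cos(y)
  d/dx[5cos(x)] = -5sin(x)
  d/dx[-5] = 0

Separating the contributions that come from x directly and those that come through y:
  without y':      -5sin(x)
  multiplying y':  cos(y)

so (-5sin(x)) + (cos(y))·y' = 0, and therefore
  dy/dx = -(-5sin(x))/(cos(y)) = 5sin(x)/cos(y)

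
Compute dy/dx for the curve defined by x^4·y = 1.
Apply d/dx to both sides, remembering that y depends on x. Each occurrence of y therefore brings in a y' = dy/dx via the chain rule.

With F(x, y) equal to the left-hand side minus the right, differentiate F term by term:
  d/dx[x^4y] = x^4·y' + 4x^3y
  d/dx[-1] = 0
Adding these up, d/dx[F] = 0 becomes
  (4x^3y) + (x^4)·y' = 0,
so isolating y',
  dy/dx = -(4x^3y)/(x^4) = -4y/x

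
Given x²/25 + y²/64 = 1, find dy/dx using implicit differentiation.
Differentiate both sides with respect to x, treating y as y(x). By the chain rule, any term containing y contributes a factor of y' = dy/dx when we differentiate it.

Move every term to one side and write the relation as F(x, y) = 0. Term by term,
  d/dx[x^2/25] = 2x/25
  d/dx[y^2/64] = y·y'/32
  d/dx[-1] = 0

The pieces without y' make up ∂F/∂x and the coefficient of y' is ∂F/∂y:
  ∂F/∂x = 2x/25,
  ∂F/∂y = y/32.

Since d/dx[F] = ∂F/∂x + (∂F/∂y)·y' = 0, solve for y':
  (∂F/∂y)·y' = -∂F/∂x
  dy/dx = -(∂F/∂x)/(∂F/∂y) = -(2x/25)/(y/32) = -64x/(25y)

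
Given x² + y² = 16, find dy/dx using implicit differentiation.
Differentiate the relation implicitly: treat y = y(x) and apply the chain rule, so every y-derivative picks up a y' = dy/dx factor.

With everything moved to the left-hand side, differentiate term by term:
  d/dx[x^2] = 2x
  d/dx[y^2] = 2y·y'
  d/dx[-16] = 0

Separating the contributions that come from x directly and those that come through y:
  without y':      2x
  multiplying y':  2y

so (2x) + (2y)·y' = 0, and therefore
  dy/dx = -(2x)/(2y) = -x/y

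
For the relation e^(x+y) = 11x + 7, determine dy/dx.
Apply d/dx to both sides, remembering that y depends on x. Each occurrence of y therefore brings in a y' = dy/dx via the chain rule.

With F(x, y) equal to the left-hand side minus the right, differentiate F term by term:
  d/dx[-11x] = -11
  d/dx[e^(x + y)] = (y' + 1)·e^(x + y)
  d/dx[-7] = 0
Adding these up, d/dx[F] = 0 becomes
  (e^(x + y) - 11) + (e^(x + y))·y' = 0,
so isolating y',
  dy/dx = -(e^(x + y) - 11)/(e^(x + y)) = 11e^(-x - y) - 1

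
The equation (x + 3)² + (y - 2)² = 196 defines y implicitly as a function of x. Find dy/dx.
Take d/dx of both sides. Since y is implicitly a function of x, the chain rule attaches a y' = dy/dx factor whenever we differentiate through y.

Set F(x, y) = (left side) − (right side), so the curve is F = 0. Differentiating each term of F:
  d/dx[(x + 3)^2] = 2x + 6
  d/dx[(y - 2)^2] = 2·y'(y - 2)
  d/dx[-196] = 0

Collecting, the y'-free part is the partial derivative in x and the y' coefficient is the partial derivative in y:
  ∂F/∂x = 2x + 6
  ∂F/∂y = 2y - 4

so d/dx[F(x, y(x))] = ∂F/∂x + (∂F/∂y)·y' = 0. Rearranging,
  dy/dx = -(∂F/∂x)/(∂F/∂y) = -(2x + 6)/(2y - 4) = (-x - 3)/(y - 2)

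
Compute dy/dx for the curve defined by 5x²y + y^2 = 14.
Take d/dx of both sides. Since y is implicitly a function of x, the chain rule attaches a y' = dy/dx factor whenever we differentiate through y.

Set F(x, y) = (left side) − (right side), so the curve is F = 0. Differentiating each term of F:
  d/dx[5x^2y] = 5x^2·y' + 10xy
  d/dx[y^2] = 2y·y'
  d/dx[-14] = 0

Collecting, the y'-free part is the partial derivative in x and the y' coefficient is the partial derivative in y:
  ∂F/∂x = 10xy
  ∂F/∂y = 5x^2 + 2y

so d/dx[F(x, y(x))] = ∂F/∂x + (∂F/∂y)·y' = 0. Rearranging,
  dy/dx = -(∂F/∂x)/(∂F/∂y) = -(10xy)/(5x^2 + 2y) = -10xy/(5x^2 + 2y)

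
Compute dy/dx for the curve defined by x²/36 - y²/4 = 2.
Apply d/dx to both sides, remembering that y depends on x. Each occurrence of y therefore brings in a y' = dy/dx via the chain rule.

With F(x, y) equal to the left-hand side minus the right, differentiate F term by term:
  d/dx[x^2/36] = x/18
  d/dx[-y^2/4] = -y·y'/2
  d/dx[-2] = 0
Adding these up, d/dx[F] = 0 becomes
  (x/18) + (-y/2)·y' = 0,
so isolating y',
  dy/dx = -(x/18)/(-y/2) = x/(9y)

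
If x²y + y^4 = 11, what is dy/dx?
Differentiate the relation implicitly: treat y = y(x) and apply the chain rule, so every y-derivative picks up a y' = dy/dx factor.

With everything moved to the left-hand side, differentiate term by term:
  d/dx[x^2y] = x^2·y' + 2xy
  d/dx[y^4] = 4y^3·y'
  d/dx[-11] = 0

Separating the contributions that come from x directly and those that come through y:
  without y':      2xy
  multiplying y':  x^2 + 4y^3

so (2xy) + (x^2 + 4y^3)·y' = 0, and therefore
  dy/dx = -(2xy)/(x^2 + 4y^3) = -2xy/(x^2 + 4y^3)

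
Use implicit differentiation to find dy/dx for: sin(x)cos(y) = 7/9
Apply d/dx to both sides, remembering that y depends on x. Each occurrence of y therefore brings in a y' = dy/dx via the chain rule.

With F(x, y) equal to the left-hand side minus the right, differentiate F term by term:
  d/dx[sin(x)·cos(y)] = -y'·sin(x)·sin(y) + cos(x)·cos(y)
  d/dx[-7/9] = 0
Adding these up, d/dx[F] = 0 becomes
  (cos(x)·cos(y)) + (-sin(x)·sin(y))·y' = 0,
so isolating y',
  dy/dx = -(cos(x)·cos(y))/(-sin(x)·sin(y)) = 1/(tan(x)·tan(y))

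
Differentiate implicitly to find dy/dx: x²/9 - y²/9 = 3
Apply d/dx to both sides, remembering that y depends on x. Each occurrence of y therefore brings in a y' = dy/dx via the chain rule.

With F(x, y) equal to the left-hand side minus the right, differentiate F term by term:
  d/dx[x^2/9] = 2x/9
  d/dx[-y^2/9] = -2y·y'/9
  d/dx[-3] = 0
Adding these up, d/dx[F] = 0 becomes
  (2x/9) + (-2y/9)·y' = 0,
so isolating y',
  dy/dx = -(2x/9)/(-2y/9) = x/y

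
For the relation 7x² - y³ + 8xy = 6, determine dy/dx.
Take d/dx of both sides. Since y is implicitly a function of x, the chain rule attaches a y' = dy/dx factor whenever we differentiate through y.

Set F(x, y) = (left side) − (right side), so the curve is F = 0. Differentiating each term of F:
  d/dx[7x^2] = 14x
  d/dx[8xy] = 8x·y' + 8y
  d/dx[-y^3] = -3y^2·y'
  d/dx[-6] = 0

Collecting, the y'-free part is the partial derivative in x and the y' coefficient is the partial derivative in y:
  ∂F/∂x = 14x + 8y
  ∂F/∂y = 8x - 3y^2

so d/dx[F(x, y(x))] = ∂F/∂x + (∂F/∂y)·y' = 0. Rearranging,
  dy/dx = -(∂F/∂x)/(∂F/∂y) = -(14x + 8y)/(8x - 3y^2) = 2(-7x - 4y)/(8x - 3y^2)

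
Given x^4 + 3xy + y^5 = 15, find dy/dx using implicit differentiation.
Apply d/dx to both sides, remembering that y depends on x. Each occurrence of y therefore brings in a y' = dy/dx via the chain rule.

With F(x, y) equal to the left-hand side minus the right, differentiate F term by term:
  d/dx[x^4] = 4x^3
  d/dx[3xy] = 3x·y' + 3y
  d/dx[y^5] = 5y^4·y'
  d/dx[-15] = 0
Adding these up, d/dx[F] = 0 becomes
  (4x^3 + 3y) + (3x + 5y^4)·y' = 0,
so isolating y',
  dy/dx = -(4x^3 + 3y)/(3x + 5y^4) = (-4x^3 - 3y)/(3x + 5y^4)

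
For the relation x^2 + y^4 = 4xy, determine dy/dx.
Apply d/dx to both sides, remembering that y depends on x. Each occurrence of y therefore brings in a y' = dy/dx via the chain rule.

With F(x, y) equal to the left-hand side minus the right, differentiate F term by term:
  d/dx[x^2] = 2x
  d/dx[-4xy] = -4x·y' - 4y
  d/dx[y^4] = 4y^3·y'
Adding these up, d/dx[F] = 0 becomes
  (2x - 4y) + (-4x + 4y^3)·y' = 0,
so isolating y',
  dy/dx = -(2x - 4y)/(-4x + 4y^3) = (x/2 - y)/(x - y^3)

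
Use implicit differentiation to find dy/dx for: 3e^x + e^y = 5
Differentiate the relation implicitly: treat y = y(x) and apply the chain rule, so every y-derivative picks up a y' = dy/dx factor.

With everything moved to the left-hand side, differentiate term by term:
  d/dx[3e^(x)] = 3e^(x)
  d/dx[e^(y)] = y'·e^(y)
  d/dx[-5] = 0

Separating the contributions that come from x directly and those that come through y:
  without y':      3e^(x)
  multiplying y':  e^(y)

so (3e^(x)) + (e^(y))·y' = 0, and therefore
  dy/dx = -(3e^(x))/(e^(y)) = -3e^(x - y)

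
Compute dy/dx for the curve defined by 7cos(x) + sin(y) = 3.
Differentiate the relation implicitly: treat y = y(x) and apply the chain rule, so every y-derivative picks up a y' = dy/dx factor.

With everything moved to the left-hand side, differentiate term by term:
  d/dx[sin(y)] = y'·cos(y)
  d/dx[7cos(x)] = -7sin(x)
  d/dx[-3] = 0

Separating the contributions that come from x directly and those that come through y:
  without y':      -7sin(x)
  multiplying y':  cos(y)

so (-7sin(x)) + (cos(y))·y' = 0, and therefore
  dy/dx = -(-7sin(x))/(cos(y)) = 7sin(x)/cos(y)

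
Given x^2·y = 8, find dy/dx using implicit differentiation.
Differentiate the relation implicitly: treat y = y(x) and apply the chain rule, so every y-derivative picks up a y' = dy/dx factor.

With everything moved to the left-hand side, differentiate term by term:
  d/dx[x^2y] = x^2·y' + 2xy
  d/dx[-8] = 0

Separating the contributions that come from x directly and those that come through y:
  without y':      2xy
  multiplying y':  x^2

so (2xy) + (x^2)·y' = 0, and therefore
  dy/dx = -(2xy)/(x^2) = -2y/x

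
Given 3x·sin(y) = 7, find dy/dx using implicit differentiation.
Differentiate the relation implicitly: treat y = y(x) and apply the chain rule, so every y-derivative picks up a y' = dy/dx factor.

With everything moved to the left-hand side, differentiate term by term:
  d/dx[3x·sin(y)] = 3x·y'·cos(y) + 3sin(y)
  d/dx[-7] = 0

Separating the contributions that come from x directly and those that come through y:
  without y':      3sin(y)
  multiplying y':  3x·cos(y)

so (3sin(y)) + (3x·cos(y))·y' = 0, and therefore
  dy/dx = -(3sin(y))/(3x·cos(y)) = -tan(y)/x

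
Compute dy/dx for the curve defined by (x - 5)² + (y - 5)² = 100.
Differentiate both sides with respect to x, treating y as y(x). By the chain rule, any term containing y contributes a factor of y' = dy/dx when we differentiate it.

Move every term to one side and write the relation as F(x, y) = 0. Term by term,
  d/dx[(x - 5)^2] = 2x - 10
  d/dx[(y - 5)^2] = 2·y'(y - 5)
  d/dx[-100] = 0

The pieces without y' make up ∂F/∂x and the coefficient of y' is ∂F/∂y:
  ∂F/∂x = 2x - 10,
  ∂F/∂y = 2y - 10.

Since d/dx[F] = ∂F/∂x + (∂F/∂y)·y' = 0, solve for y':
  (∂F/∂y)·y' = -∂F/∂x
  dy/dx = -(∂F/∂x)/(∂F/∂y) = -(2x - 10)/(2y - 10) = (5 - x)/(y - 5)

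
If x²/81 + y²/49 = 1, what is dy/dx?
Differentiate the relation implicitly: treat y = y(x) and apply the chain rule, so every y-derivative picks up a y' = dy/dx factor.

With everything moved to the left-hand side, differentiate term by term:
  d/dx[x^2/81] = 2x/81
  d/dx[y^2/49] = 2y·y'/49
  d/dx[-1] = 0

Separating the contributions that come from x directly and those that come through y:
  without y':      2x/81
  multiplying y':  2y/49

so (2x/81) + (2y/49)·y' = 0, and therefore
  dy/dx = -(2x/81)/(2y/49) = -49x/(81y)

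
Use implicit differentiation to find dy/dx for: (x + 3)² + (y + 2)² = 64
Take d/dx of both sides. Since y is implicitly a function of x, the chain rule attaches a y' = dy/dx factor whenever we differentiate through y.

Set F(x, y) = (left side) − (right side), so the curve is F = 0. Differentiating each term of F:
  d/dx[(x + 3)^2] = 2x + 6
  d/dx[(y + 2)^2] = 2·y'(y + 2)
  d/dx[-64] = 0

Collecting, the y'-free part is the partial derivative in x and the y' coefficient is the partial derivative in y:
  ∂F/∂x = 2x + 6
  ∂F/∂y = 2y + 4

so d/dx[F(x, y(x))] = ∂F/∂x + (∂F/∂y)·y' = 0. Rearranging,
  dy/dx = -(∂F/∂x)/(∂F/∂y) = -(2x + 6)/(2y + 4) = (-x - 3)/(y + 2)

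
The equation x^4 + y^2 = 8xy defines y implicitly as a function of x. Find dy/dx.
Differentiate the relation implicitly: treat y = y(x) and apply the chain rule, so every y-derivative picks up a y' = dy/dx factor.

With everything moved to the left-hand side, differentiate term by term:
  d/dx[x^4] = 4x^3
  d/dx[-8xy] = -8x·y' - 8y
  d/dx[y^2] = 2y·y'

Separating the contributions that come from x directly and those that come through y:
  without y':      4x^3 - 8y
  multiplying y':  -8x + 2y

so (4x^3 - 8y) + (-8x + 2y)·y' = 0, and therefore
  dy/dx = -(4x^3 - 8y)/(-8x + 2y) = 2(x^3 - 2y)/(4x - y)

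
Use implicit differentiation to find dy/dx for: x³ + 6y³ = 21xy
Take d/dx of both sides. Since y is implicitly a function of x, the chain rule attaches a y' = dy/dx factor whenever we differentiate through y.

Set F(x, y) = (left side) − (right side), so the curve is F = 0. Differentiating each term of F:
  d/dx[x^3] = 3x^2
  d/dx[-21xy] = -21x·y' - 21y
  d/dx[6y^3] = 18y^2·y'

Collecting, the y'-free part is the partial derivative in x and the y' coefficient is the partial derivative in y:
  ∂F/∂x = 3x^2 - 21y
  ∂F/∂y = -21x + 18y^2

so d/dx[F(x, y(x))] = ∂F/∂x + (∂F/∂y)·y' = 0. Rearranging,
  dy/dx = -(∂F/∂x)/(∂F/∂y) = -(3x^2 - 21y)/(-21x + 18y^2) = (x^2 - 7y)/(7x - 6y^2)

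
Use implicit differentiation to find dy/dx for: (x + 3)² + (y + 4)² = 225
Apply d/dx to both sides, remembering that y depends on x. Each occurrence of y therefore brings in a y' = dy/dx via the chain rule.

With F(x, y) equal to the left-hand side minus the right, differentiate F term by term:
  d/dx[(x + 3)^2] = 2x + 6
  d/dx[(y + 4)^2] = 2·y'(y + 4)
  d/dx[-225] = 0
Adding these up, d/dx[F] = 0 becomes
  (2x + 6) + (2y + 8)·y' = 0,
so isolating y',
  dy/dx = -(2x + 6)/(2y + 8) = (-x - 3)/(y + 4)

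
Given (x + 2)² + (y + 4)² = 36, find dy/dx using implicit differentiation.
Differentiate the relation implicitly: treat y = y(x) and apply the chain rule, so every y-derivative picks up a y' = dy/dx factor.

With everything moved to the left-hand side, differentiate term by term:
  d/dx[(x + 2)^2] = 2x + 4
  d/dx[(y + 4)^2] = 2·y'(y + 4)
  d/dx[-36] = 0

Separating the contributions that come from x directly and those that come through y:
  without y':      2x + 4
  multiplying y':  2y + 8

so (2x + 4) + (2y + 8)·y' = 0, and therefore
  dy/dx = -(2x + 4)/(2y + 8) = (-x - 2)/(y + 4)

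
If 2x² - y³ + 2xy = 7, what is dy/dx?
Differentiate both sides with respect to x, treating y as y(x). By the chain rule, any term containing y contributes a factor of y' = dy/dx when we differentiate it.

Move every term to one side and write the relation as F(x, y) = 0. Term by term,
  d/dx[2x^2] = 4x
  d/dx[2xy] = 2x·y' + 2y
  d/dx[-y^3] = -3y^2·y'
  d/dx[-7] = 0

The pieces without y' make up ∂F/∂x and the coefficient of y' is ∂F/∂y:
  ∂F/∂x = 4x + 2y,
  ∂F/∂y = 2x - 3y^2.

Since d/dx[F] = ∂F/∂x + (∂F/∂y)·y' = 0, solve for y':
  (∂F/∂y)·y' = -∂F/∂x
  dy/dx = -(∂F/∂x)/(∂F/∂y) = -(4x + 2y)/(2x - 3y^2) = 2(-2x - y)/(2x - 3y^2)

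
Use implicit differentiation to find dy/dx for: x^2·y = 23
Differentiate both sides with respect to x, treating y as y(x). By the chain rule, any term containing y contributes a factor of y' = dy/dx when we differentiate it.

Move every term to one side and write the relation as F(x, y) = 0. Term by term,
  d/dx[x^2y] = x^2·y' + 2xy
  d/dx[-23] = 0

The pieces without y' make up ∂F/∂x and the coefficient of y' is ∂F/∂y:
  ∂F/∂x = 2xy,
  ∂F/∂y = x^2.

Since d/dx[F] = ∂F/∂x + (∂F/∂y)·y' = 0, solve for y':
  (∂F/∂y)·y' = -∂F/∂x
  dy/dx = -(∂F/∂x)/(∂F/∂y) = -(2xy)/(x^2) = -2y/x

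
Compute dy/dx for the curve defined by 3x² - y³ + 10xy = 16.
Differentiate the relation implicitly: treat y = y(x) and apply the chain rule, so every y-derivative picks up a y' = dy/dx factor.

With everything moved to the left-hand side, differentiate term by term:
  d/dx[3x^2] = 6x
  d/dx[10xy] = 10x·y' + 10y
  d/dx[-y^3] = -3y^2·y'
  d/dx[-16] = 0

Separating the contributions that come from x directly and those that come through y:
  without y':      6x + 10y
  multiplying y':  10x - 3y^2

so (6x + 10y) + (10x - 3y^2)·y' = 0, and therefore
  dy/dx = -(6x + 10y)/(10x - 3y^2) = 2(-3x - 5y)/(10x - 3y^2)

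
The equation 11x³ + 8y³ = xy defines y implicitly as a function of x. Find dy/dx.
Apply d/dx to both sides, remembering that y depends on x. Each occurrence of y therefore brings in a y' = dy/dx via the chain rule.

With F(x, y) equal to the left-hand side minus the right, differentiate F term by term:
  d/dx[11x^3] = 33x^2
  d/dx[-xy] = -x·y' - y
  d/dx[8y^3] = 24y^2·y'
Adding these up, d/dx[F] = 0 becomes
  (33x^2 - y) + (-x + 24y^2)·y' = 0,
so isolating y',
  dy/dx = -(33x^2 - y)/(-x + 24y^2) = (33x^2 - y)/(x - 24y^2)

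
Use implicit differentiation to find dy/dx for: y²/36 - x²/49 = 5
Differentiate both sides with respect to x, treating y as y(x). By the chain rule, any term containing y contributes a factor of y' = dy/dx when we differentiate it.

Move every term to one side and write the relation as F(x, y) = 0. Term by term,
  d/dx[-x^2/49] = -2x/49
  d/dx[y^2/36] = y·y'/18
  d/dx[-5] = 0

The pieces without y' make up ∂F/∂x and the coefficient of y' is ∂F/∂y:
  ∂F/∂x = -2x/49,
  ∂F/∂y = y/18.

Since d/dx[F] = ∂F/∂x + (∂F/∂y)·y' = 0, solve for y':
  (∂F/∂y)·y' = -∂F/∂x
  dy/dx = -(∂F/∂x)/(∂F/∂y) = -(-2x/49)/(y/18) = 36x/(49y)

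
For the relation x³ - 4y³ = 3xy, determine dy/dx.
Differentiate the relation implicitly: treat y = y(x) and apply the chain rule, so every y-derivative picks up a y' = dy/dx factor.

With everything moved to the left-hand side, differentiate term by term:
  d/dx[x^3] = 3x^2
  d/dx[-3xy] = -3x·y' - 3y
  d/dx[-4y^3] = -12y^2·y'

Separating the contributions that come from x directly and those that come through y:
  without y':      3x^2 - 3y
  multiplying y':  -3x - 12y^2

so (3x^2 - 3y) + (-3x - 12y^2)·y' = 0, and therefore
  dy/dx = -(3x^2 - 3y)/(-3x - 12y^2) = (x^2 - y)/(x + 4y^2)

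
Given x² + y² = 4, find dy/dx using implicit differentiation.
Differentiate both sides with respect to x, treating y as y(x). By the chain rule, any term containing y contributes a factor of y' = dy/dx when we differentiate it.

Move every term to one side and write the relation as F(x, y) = 0. Term by term,
  d/dx[x^2] = 2x
  d/dx[y^2] = 2y·y'
  d/dx[-4] = 0

The pieces without y' make up ∂F/∂x and the coefficient of y' is ∂F/∂y:
  ∂F/∂x = 2x,
  ∂F/∂y = 2y.

Since d/dx[F] = ∂F/∂x + (∂F/∂y)·y' = 0, solve for y':
  (∂F/∂y)·y' = -∂F/∂x
  dy/dx = -(∂F/∂x)/(∂F/∂y) = -(2x)/(2y) = -x/y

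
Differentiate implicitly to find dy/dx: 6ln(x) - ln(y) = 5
Differentiate the relation implicitly: treat y = y(x) and apply the chain rule, so every y-derivative picks up a y' = dy/dx factor.

With everything moved to the left-hand side, differentiate term by term:
  d/dx[6ln(x)] = 6/x
  d/dx[-ln(y)] = -y'/y
  d/dx[-5] = 0

Separating the contributions that come from x directly and those that come through y:
  without y':      6/x
  multiplying y':  -1/y

so (6/x) + (-1/y)·y' = 0, and therefore
  dy/dx = -(6/x)/(-1/y) = 6y/x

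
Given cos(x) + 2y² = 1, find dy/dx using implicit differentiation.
Differentiate the relation implicitly: treat y = y(x) and apply the chain rule, so every y-derivative picks up a y' = dy/dx factor.

With everything moved to the left-hand side, differentiate term by term:
  d/dx[2y^2] = 4y·y'
  d/dx[cos(x)] = -sin(x)
  d/dx[-1] = 0

Separating the contributions that come from x directly and those that come through y:
  without y':      -sin(x)
  multiplying y':  4y

so (-sin(x)) + (4y)·y' = 0, and therefore
  dy/dx = -(-sin(x))/(4y) = sin(x)/(4y)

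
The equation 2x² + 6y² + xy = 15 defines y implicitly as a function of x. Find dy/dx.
Differentiate the relation implicitly: treat y = y(x) and apply the chain rule, so every y-derivative picks up a y' = dy/dx factor.

With everything moved to the left-hand side, differentiate term by term:
  d/dx[2x^2] = 4x
  d/dx[xy] = x·y' + y
  d/dx[6y^2] = 12y·y'
  d/dx[-15] = 0

Separating the contributions that come from x directly and those that come through y:
  without y':      4x + y
  multiplying y':  x + 12y

so (4x + y) + (x + 12y)·y' = 0, and therefore
  dy/dx = -(4x + y)/(x + 12y) = (-4x - y)/(x + 12y)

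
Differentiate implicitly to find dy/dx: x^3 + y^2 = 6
Take d/dx of both sides. Since y is implicitly a function of x, the chain rule attaches a y' = dy/dx factor whenever we differentiate through y.

Set F(x, y) = (left side) − (right side), so the curve is F = 0. Differentiating each term of F:
  d/dx[x^3] = 3x^2
  d/dx[y^2] = 2y·y'
  d/dx[-6] = 0

Collecting, the y'-free part is the partial derivative in x and the y' coefficient is the partial derivative in y:
  ∂F/∂x = 3x^2
  ∂F/∂y = 2y

so d/dx[F(x, y(x))] = ∂F/∂x + (∂F/∂y)·y' = 0. Rearranging,
  dy/dx = -(∂F/∂x)/(∂F/∂y) = -(3x^2)/(2y) = -3x^2/(2y)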